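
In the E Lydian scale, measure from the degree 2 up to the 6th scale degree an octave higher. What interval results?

perfect twelfth

Spelling the E Lydian scale: E F# G# A# B C# D#.
Degree 2 = F#; 6th degree (up an octave) = C#.
Counting 12 letters and 19 half steps from F# gives a perfect twelfth.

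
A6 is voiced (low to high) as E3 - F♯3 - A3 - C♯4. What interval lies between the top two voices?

major 3rd

Those voices are A3 and C♯4.
From A to C♯ is 4 semitones, exactly the major third.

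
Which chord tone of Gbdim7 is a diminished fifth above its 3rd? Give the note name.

Spelling the chord: Gb, Bbb, Dbb, Fbb.
The 3rd is Bbb. A diminished fifth above Bbb is Fbb.
Fbb is the chord's 7th.

Fbb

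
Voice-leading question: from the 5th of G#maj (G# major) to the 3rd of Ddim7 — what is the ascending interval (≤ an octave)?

G#maj (G# major) has D# as its 5th, and Ddim7 has F as its 3rd.
D# up to F is 2 semitones, a whole step narrower than a major third, so the interval is diminished.

diminished 3rd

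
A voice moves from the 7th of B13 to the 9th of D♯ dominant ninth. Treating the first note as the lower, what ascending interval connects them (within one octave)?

B13 has A as its 7th, and D♯ dominant ninth has E♯ as its 9th.
5 letter names make it a fifth; at 8 semitones (a half step wider than perfect) the quality is augmented.

A5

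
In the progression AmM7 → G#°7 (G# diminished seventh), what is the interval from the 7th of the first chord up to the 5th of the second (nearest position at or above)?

diminished fifth

The 7th of AmM7 is G#; the 5th of G#°7 (G# diminished seventh) is D.
From G# to D: 6 semitones over a fifth = diminished.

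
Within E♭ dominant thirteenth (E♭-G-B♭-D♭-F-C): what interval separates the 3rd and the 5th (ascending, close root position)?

That puts G below B♭.
G up to B♭ is 3 semitones, a half step narrower than a major third, so the interval is minor.

minor third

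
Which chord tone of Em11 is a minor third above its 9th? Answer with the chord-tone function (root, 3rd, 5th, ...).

11th

E minor eleventh is spelled E-G-B-D-F♯-A.
The 9th is F♯. A minor third above F♯ is A.
A is the chord's 11th.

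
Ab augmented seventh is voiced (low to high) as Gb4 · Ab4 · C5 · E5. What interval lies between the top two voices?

major 3rd

Those voices are C5 and E5.
Counting 3 letters and 4 half steps from C gives a major third.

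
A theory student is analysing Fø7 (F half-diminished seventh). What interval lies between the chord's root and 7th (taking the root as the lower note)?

Spelling the chord: F–A♭–C♭–E♭.
The root is F and the 7th is E♭.
From F to E♭: 10 semitones over a seventh = minor.

minor seventh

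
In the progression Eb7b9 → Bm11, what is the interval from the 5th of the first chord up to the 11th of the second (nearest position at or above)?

augmented fourth

Eb7b9 has Bb as its 5th, and Bm11 has E as its 11th.
Bb up to E is 6 semitones, a half step wider than a perfect fourth, so the interval is augmented.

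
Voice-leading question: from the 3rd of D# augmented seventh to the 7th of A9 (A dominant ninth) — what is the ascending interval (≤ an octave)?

diminished second

D# augmented seventh has F## as its 3rd, and A9 (A dominant ninth) has G as its 7th.
From F## to G: 0 semitones over a second = diminished.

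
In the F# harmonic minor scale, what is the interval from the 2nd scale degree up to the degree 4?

Spelling the F# harmonic minor scale: F# G# A B C# D E#.
2nd scale degree = G#; scale degree 4 = B.
G# up to B is 3 semitones, a half step narrower than a major third, so the interval is minor.

minor 3rd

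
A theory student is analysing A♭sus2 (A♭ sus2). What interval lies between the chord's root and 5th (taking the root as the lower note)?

Spelling the chord: A♭ B♭ E♭.
So we need the interval from A♭ up to E♭.
A♭ up to E♭ spans 5 letter names and 7 semitones — a perfect fifth.

P5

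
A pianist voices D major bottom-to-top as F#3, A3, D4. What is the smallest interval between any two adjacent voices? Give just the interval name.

Adjacent intervals: F#3→A3 = minor third; A3→D4 = perfect fourth.
The smallest is F#3 to A3, a minor third (3 semitones).

minor third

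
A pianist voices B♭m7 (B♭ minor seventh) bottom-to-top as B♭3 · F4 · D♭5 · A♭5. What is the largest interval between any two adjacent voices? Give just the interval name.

minor sixth

Adjacent intervals: B♭3→F4 = perfect fifth; F4→D♭5 = minor sixth; D♭5→A♭5 = perfect fifth.
The largest is F4 to D♭5, a minor sixth (8 semitones).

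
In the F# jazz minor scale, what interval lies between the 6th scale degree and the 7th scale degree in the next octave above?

M9

F# melodic minor: F# G# A B C# D# E#.
6th scale degree = D#; 7th degree (up an octave) = E#.
From D# to E# is 14 semitones, exactly the major ninth.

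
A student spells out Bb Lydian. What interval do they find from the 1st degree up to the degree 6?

major 6th

The scale runs Bb C D E F G A.
That puts Bb below G.
Counting 6 letters and 9 half steps from Bb gives a major sixth.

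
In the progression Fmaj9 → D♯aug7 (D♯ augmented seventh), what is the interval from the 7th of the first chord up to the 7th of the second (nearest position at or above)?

major sixth

The 7th of Fmaj9 is E; the 7th of D♯aug7 (D♯ augmented seventh) is C♯.
Counting 6 letters and 9 half steps from E gives a major sixth.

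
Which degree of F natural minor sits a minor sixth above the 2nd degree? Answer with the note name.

The scale is F G Ab Bb C Db Eb.
The 2nd degree is G; a minor sixth above that is Eb — scale degree 7.

Eb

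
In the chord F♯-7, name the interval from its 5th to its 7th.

Spelling the chord: F♯-A-C♯-E.
5th = C♯; 7th = E.
3 letter names make it a third; at 3 semitones (a half step narrower than major) the quality is minor.

minor third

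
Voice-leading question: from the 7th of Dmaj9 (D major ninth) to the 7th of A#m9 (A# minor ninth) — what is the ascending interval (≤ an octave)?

The 7th of Dmaj9 (D major ninth) is C#; the 7th of A#m9 (A# minor ninth) is G#.
From C# to G# is 7 semitones, exactly the perfect fifth.

perfect fifth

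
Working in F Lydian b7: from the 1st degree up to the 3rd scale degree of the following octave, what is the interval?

major tenth

Spelling F Lydian b7: F G A B C D Eb.
That puts F below A.
F up to A spans 10 letter names and 16 semitones — a major tenth.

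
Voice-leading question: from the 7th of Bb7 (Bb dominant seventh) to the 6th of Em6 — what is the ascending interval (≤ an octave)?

The 7th of Bb7 (Bb dominant seventh) is Ab; the 6th of Em6 is C#.
From Ab to C#: 5 semitones over a third = augmented.

augmented 3rd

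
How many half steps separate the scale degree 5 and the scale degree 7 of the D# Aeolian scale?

3

The scale is D# E# F# G# A# B C#.
A# up to C# is a minor third — 3 semitones.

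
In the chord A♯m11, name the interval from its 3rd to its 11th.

A♯m11: A♯–C♯–E♯–G♯–B♯–D♯.
So we need the interval from C♯ up to D♯.
From C♯ to D♯ is 14 semitones, exactly the major ninth.

major 9th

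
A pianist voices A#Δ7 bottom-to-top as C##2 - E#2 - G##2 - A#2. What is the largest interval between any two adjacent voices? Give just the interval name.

major 3rd

Adjacent intervals: C##2→E#2 = minor third; E#2→G##2 = major third; G##2→A#2 = minor second.
The largest is E#2 to G##2, a major third (4 semitones).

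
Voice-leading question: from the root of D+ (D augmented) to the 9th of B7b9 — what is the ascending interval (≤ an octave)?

minor seventh

D+ (D augmented) has D as its root, and B7b9 has C as its 9th.
D up to C is 10 semitones, a half step narrower than a major seventh, so the interval is minor.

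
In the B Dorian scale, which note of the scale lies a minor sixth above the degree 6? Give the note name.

E

The scale is B C# D E F# G# A.
The degree 6 is G#; a minor sixth above that is E — scale degree 4.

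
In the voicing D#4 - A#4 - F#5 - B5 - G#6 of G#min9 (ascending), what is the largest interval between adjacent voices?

Adjacent intervals: D#4→A#4 = perfect fifth; A#4→F#5 = minor sixth; F#5→B5 = perfect fourth; B5→G#6 = major sixth.
The largest is B5 to G#6, a major sixth (9 semitones).

major 6th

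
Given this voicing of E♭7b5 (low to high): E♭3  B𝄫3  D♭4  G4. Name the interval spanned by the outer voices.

The outer voices are E♭3 and G4.
E♭ up to G spans 10 letter names and 16 semitones — a major tenth.

major tenth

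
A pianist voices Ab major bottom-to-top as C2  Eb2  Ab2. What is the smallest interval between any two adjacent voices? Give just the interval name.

Adjacent intervals: C2→Eb2 = minor third; Eb2→Ab2 = perfect fourth.
The smallest is C2 to Eb2, a minor third (3 semitones).

minor third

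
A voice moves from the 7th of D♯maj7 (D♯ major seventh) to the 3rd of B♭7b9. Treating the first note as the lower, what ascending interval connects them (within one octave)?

diminished 2nd

The 7th of D♯maj7 (D♯ major seventh) is C𝄪; the 3rd of B♭7b9 is D.
From C𝄪 to D: 0 semitones over a second = diminished.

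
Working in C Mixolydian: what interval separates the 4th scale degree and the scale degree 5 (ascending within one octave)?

major second

The scale runs C D E F G A B♭.
That puts F below G.
F up to G spans 2 letter names and 2 semitones — a major second.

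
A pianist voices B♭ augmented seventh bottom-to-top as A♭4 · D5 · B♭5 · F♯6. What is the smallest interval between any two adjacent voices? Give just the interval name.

augmented fourth

Adjacent intervals: A♭4→D5 = augmented fourth; D5→B♭5 = minor sixth; B♭5→F♯6 = augmented fifth.
The smallest is A♭4 to D5, an augmented fourth (6 semitones).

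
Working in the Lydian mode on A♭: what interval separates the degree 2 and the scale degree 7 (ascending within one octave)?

major 6th

The scale runs A♭ B♭ C D E♭ F G.
The degree 2 is B♭ and the 7th degree is G.
Counting 6 letters and 9 half steps from B♭ gives a major sixth.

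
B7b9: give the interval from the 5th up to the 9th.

diminished fifth

The chord tones of B7b9 (B dominant seventh flat nine) are B D# F# A C.
That puts F# below C.
From F# to C: 6 semitones over a fifth = diminished.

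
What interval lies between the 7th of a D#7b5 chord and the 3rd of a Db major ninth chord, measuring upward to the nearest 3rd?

d4

The 7th of D#7b5 is C#; the 3rd of Db major ninth is F.
4 letter names make it a fourth; at 4 semitones (a half step narrower than perfect) the quality is diminished.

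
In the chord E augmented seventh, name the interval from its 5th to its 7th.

Eaug7 (E augmented seventh) is spelled E-G#-B#-D.
The 5th is B# and the 7th is D.
B# up to D is 2 semitones, a whole step narrower than a major third, so the interval is diminished.

d3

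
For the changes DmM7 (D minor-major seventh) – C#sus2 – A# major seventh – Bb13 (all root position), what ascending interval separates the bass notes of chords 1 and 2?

major seventh

The roots are D and C#.
D up to C# spans 7 letter names and 11 semitones — a major seventh.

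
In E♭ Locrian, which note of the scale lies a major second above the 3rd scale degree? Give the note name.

Ab

The scale is E♭ F♭ G♭ A♭ B𝄫 C♭ D♭.
The 3rd scale degree is G♭; a major second above that is A♭ — scale degree 4.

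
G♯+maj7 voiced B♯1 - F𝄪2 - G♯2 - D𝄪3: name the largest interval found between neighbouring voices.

augmented fifth

Adjacent intervals: B♯1→F𝄪2 = perfect fifth; F𝄪2→G♯2 = minor second; G♯2→D𝄪3 = augmented fifth.
The largest is G♯2 to D𝄪3, an augmented fifth (8 semitones).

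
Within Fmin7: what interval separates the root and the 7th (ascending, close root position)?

The chord tones of Fmin7 (F minor seventh) are F–Ab–C–Eb.
So we need the interval from F up to Eb.
F up to Eb is 10 semitones, a half step narrower than a major seventh, so the interval is minor.

minor 7th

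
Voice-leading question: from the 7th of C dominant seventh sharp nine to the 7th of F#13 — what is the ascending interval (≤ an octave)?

C dominant seventh sharp nine has Bb as its 7th, and F#13 has E as its 7th.
4 letter names make it a fourth; at 6 semitones (a half step wider than perfect) the quality is augmented.

augmented fourth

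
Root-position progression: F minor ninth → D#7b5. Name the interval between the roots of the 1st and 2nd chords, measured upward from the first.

The roots are F and D#.
F up to D# is 10 semitones, a half step wider than a major sixth, so the interval is augmented.

augmented sixth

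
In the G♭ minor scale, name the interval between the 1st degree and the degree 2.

major 2nd

The scale runs G♭ A♭ B𝄫 C♭ D♭ E𝄫 F♭.
So we need the interval from G♭ up to A♭.
From G♭ to A♭ is 2 semitones, exactly the major second.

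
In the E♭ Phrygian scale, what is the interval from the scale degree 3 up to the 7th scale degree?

E♭ phrygian: E♭ F♭ G♭ A♭ B♭ C♭ D♭.
Scale degree 3 = G♭; scale degree 7 = D♭.
Counting 5 letters and 7 half steps from G♭ gives a perfect fifth.

perfect 5th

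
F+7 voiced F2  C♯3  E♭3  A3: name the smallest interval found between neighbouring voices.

Adjacent intervals: F2→C♯3 = augmented fifth; C♯3→E♭3 = diminished third; E♭3→A3 = augmented fourth.
The smallest is C♯3 to E♭3, a diminished third (2 semitones).

d3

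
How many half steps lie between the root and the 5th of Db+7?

Db augmented seventh: Db-F-A-Cb.
Db to A is an augmented fifth: 8 semitones.

8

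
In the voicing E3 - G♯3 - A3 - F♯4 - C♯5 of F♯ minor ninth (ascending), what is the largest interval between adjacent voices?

Adjacent intervals: E3→G♯3 = major third; G♯3→A3 = minor second; A3→F♯4 = major sixth; F♯4→C♯5 = perfect fifth.
The largest is A3 to F♯4, a major sixth (9 semitones).

major sixth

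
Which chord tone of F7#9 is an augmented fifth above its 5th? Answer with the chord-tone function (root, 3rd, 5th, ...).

F dominant seventh sharp nine: F, A, C, E♭, G♯.
The 5th is C. An augmented fifth above C is G♯.
G♯ is the chord's 9th.

9th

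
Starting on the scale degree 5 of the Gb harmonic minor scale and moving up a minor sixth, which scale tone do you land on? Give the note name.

The scale is Gb Ab Bbb Cb Db Ebb F.
The scale degree 5 is Db; a minor sixth above that is Bbb — scale degree 3.

Bbb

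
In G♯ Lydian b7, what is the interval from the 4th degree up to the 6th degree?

Spelling G♯ Lydian b7: G♯ A♯ B♯ C𝄪 D♯ E♯ F♯.
The 4th degree is C𝄪 and the 6th scale degree is E♯.
3 letter names make it a third; at 3 semitones (a half step narrower than major) the quality is minor.

minor 3rd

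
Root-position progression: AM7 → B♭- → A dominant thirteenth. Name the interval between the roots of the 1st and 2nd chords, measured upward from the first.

minor second

The roots are A and B♭.
From A to B♭: 1 semitone over a second = minor.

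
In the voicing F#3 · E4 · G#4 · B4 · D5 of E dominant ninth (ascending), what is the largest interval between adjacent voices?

Adjacent intervals: F#3→E4 = minor seventh; E4→G#4 = major third; G#4→B4 = minor third; B4→D5 = minor third.
The largest is F#3 to E4, a minor seventh (10 semitones).

minor seventh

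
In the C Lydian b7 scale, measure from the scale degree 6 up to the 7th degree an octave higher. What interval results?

The scale runs C D E F# G A Bb.
So we need the interval from A up to Bb.
A up to Bb is 13 semitones, a half step narrower than a major ninth, so the interval is minor.

minor ninth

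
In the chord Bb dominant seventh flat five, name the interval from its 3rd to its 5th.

diminished third

Spelling the chord: Bb D Fb Ab.
The 3rd is D and the 5th is Fb.
3 letter names make it a third; at 2 semitones (a whole step narrower than major) the quality is diminished.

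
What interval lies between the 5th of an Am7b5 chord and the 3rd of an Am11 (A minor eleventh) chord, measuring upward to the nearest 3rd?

M6

Am7b5 has Eb as its 5th, and Am11 (A minor eleventh) has C as its 3rd.
Eb up to C spans 6 letter names and 9 semitones — a major sixth.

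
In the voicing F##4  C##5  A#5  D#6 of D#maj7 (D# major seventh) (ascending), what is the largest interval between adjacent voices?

Adjacent intervals: F##4→C##5 = perfect fifth; C##5→A#5 = minor sixth; A#5→D#6 = perfect fourth.
The largest is C##5 to A#5, a minor sixth (8 semitones).

minor 6th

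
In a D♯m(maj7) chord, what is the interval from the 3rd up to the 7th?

augmented fifth

D♯m(maj7) (D♯ minor-major seventh): D♯ F♯ A♯ C𝄪.
3rd = F♯; 7th = C𝄪.
5 letter names make it a fifth; at 8 semitones (a half step wider than perfect) the quality is augmented.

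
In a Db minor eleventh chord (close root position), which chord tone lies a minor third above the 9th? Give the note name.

Gb

Dbm11: Db-Fb-Ab-Cb-Eb-Gb.
The 9th is Eb. A minor third above Eb is Gb.
Gb is the chord's 11th.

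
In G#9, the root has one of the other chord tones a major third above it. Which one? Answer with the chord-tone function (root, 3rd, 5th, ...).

3rd

Spelling the chord: G#-B#-D#-F#-A#.
The root is G#. A major third above G# is B#.
B# is the chord's 3rd.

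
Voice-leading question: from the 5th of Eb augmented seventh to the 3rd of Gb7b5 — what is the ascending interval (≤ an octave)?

Eb augmented seventh has B as its 5th, and Gb7b5 has Bb as its 3rd.
8 letter names make it an octave; at 11 semitones (a half step narrower than perfect) the quality is diminished.

diminished octave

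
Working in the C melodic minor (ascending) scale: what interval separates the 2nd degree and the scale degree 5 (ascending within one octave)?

Spelling the C melodic minor (ascending) scale: C D Eb F G A B.
That puts D below G.
From D to G is 5 semitones, exactly the perfect fourth.

perfect fourth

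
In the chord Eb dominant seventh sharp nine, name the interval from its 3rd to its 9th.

major seventh

Eb dominant seventh sharp nine: Eb–G–Bb–Db–F#.
That puts G below F#.
G up to F# spans 7 letter names and 11 semitones — a major seventh.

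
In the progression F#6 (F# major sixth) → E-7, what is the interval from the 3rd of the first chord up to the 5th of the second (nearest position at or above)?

The 3rd of F#6 (F# major sixth) is A#; the 5th of E-7 is B.
From A# to B: 1 semitone over a second = minor.

minor second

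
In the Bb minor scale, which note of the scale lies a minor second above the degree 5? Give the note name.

Gb

The scale is Bb C Db Eb F Gb Ab.
The degree 5 is F; a minor second above that is Gb — scale degree 6.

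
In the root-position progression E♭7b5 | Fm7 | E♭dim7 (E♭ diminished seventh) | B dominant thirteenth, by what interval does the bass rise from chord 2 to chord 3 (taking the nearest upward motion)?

The roots are F and E♭.
7 letter names make it a seventh; at 10 semitones (a half step narrower than major) the quality is minor.

minor seventh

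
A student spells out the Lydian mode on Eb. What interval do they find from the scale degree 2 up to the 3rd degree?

M2

Spelling the Lydian mode on Eb: Eb F G A Bb C D.
Scale degree 2 = F; scale degree 3 = G.
Counting 2 letters and 2 half steps from F gives a major second.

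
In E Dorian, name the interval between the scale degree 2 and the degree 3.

minor second

The scale runs E F♯ G A B C♯ D.
So we need the interval from F♯ up to G.
2 letter names make it a second; at 1 semitone (a half step narrower than major) the quality is minor.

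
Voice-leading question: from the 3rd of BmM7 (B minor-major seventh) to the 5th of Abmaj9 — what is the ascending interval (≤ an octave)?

BmM7 (B minor-major seventh) has D as its 3rd, and Abmaj9 has Eb as its 5th.
From D to Eb: 1 semitone over a second = minor.

minor second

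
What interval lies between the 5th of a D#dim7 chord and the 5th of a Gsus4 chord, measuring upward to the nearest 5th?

The 5th of D#dim7 is A; the 5th of Gsus4 is D.
Counting 4 letters and 5 half steps from A gives a perfect fourth.

perfect fourth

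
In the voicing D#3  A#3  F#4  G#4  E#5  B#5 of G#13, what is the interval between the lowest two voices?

Those voices are D#3 and A#3.
Counting 5 letters and 7 half steps from D# gives a perfect fifth.

P5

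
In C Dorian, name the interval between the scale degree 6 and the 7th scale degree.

C dorian: C D Eb F G A Bb.
The scale degree 6 is A and the degree 7 is Bb.
From A to Bb: 1 semitone over a second = minor.

minor 2nd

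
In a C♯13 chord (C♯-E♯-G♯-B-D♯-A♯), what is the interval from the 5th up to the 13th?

5th = G♯; 13th = A♯.
From G♯ to A♯ is 14 semitones, exactly the major ninth.

M9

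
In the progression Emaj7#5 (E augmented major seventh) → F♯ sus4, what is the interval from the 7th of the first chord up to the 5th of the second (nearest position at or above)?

The 7th of Emaj7#5 (E augmented major seventh) is D♯; the 5th of F♯ sus4 is C♯.
D♯ up to C♯ is 10 semitones, a half step narrower than a major seventh, so the interval is minor.

minor seventh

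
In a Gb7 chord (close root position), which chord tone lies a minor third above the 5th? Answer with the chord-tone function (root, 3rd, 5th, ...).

7th

Gb7: Gb–Bb–Db–Fb.
The 5th is Db. A minor third above Db is Fb.
Fb is the chord's 7th.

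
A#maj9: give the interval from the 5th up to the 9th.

P5

A#maj9: A#, C##, E#, G##, B#.
So we need the interval from E# up to B#.
Counting 5 letters and 7 half steps from E# gives a perfect fifth.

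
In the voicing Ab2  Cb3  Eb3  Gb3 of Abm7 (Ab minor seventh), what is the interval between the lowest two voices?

minor third

Those voices are Ab2 and Cb3.
Ab up to Cb is 3 semitones, a half step narrower than a major third, so the interval is minor.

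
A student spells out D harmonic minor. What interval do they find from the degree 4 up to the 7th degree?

augmented 4th

D harmonic minor: D E F G A Bb C#.
Degree 4 = G; 7th degree = C#.
4 letter names make it a fourth; at 6 semitones (a half step wider than perfect) the quality is augmented.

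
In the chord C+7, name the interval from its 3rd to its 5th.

C+7 is spelled C, E, G#, Bb.
3rd = E; 5th = G#.
Counting 3 letters and 4 half steps from E gives a major third.

major third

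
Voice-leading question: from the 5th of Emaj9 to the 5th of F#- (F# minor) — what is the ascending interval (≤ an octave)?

major second

Emaj9 has B as its 5th, and F#- (F# minor) has C# as its 5th.
From B to C# is 2 semitones, exactly the major second.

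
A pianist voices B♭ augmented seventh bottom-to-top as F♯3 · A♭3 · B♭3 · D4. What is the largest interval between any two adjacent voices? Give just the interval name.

Adjacent intervals: F♯3→A♭3 = diminished third; A♭3→B♭3 = major second; B♭3→D4 = major third.
The largest is B♭3 to D4, a major third (4 semitones).

major third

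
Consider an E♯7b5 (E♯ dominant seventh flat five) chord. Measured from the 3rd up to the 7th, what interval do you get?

diminished fifth

The chord tones of E♯ dominant seventh flat five are E♯, G𝄪, B, D♯.
So we need the interval from G𝄪 up to D♯.
5 letter names make it a fifth; at 6 semitones (a half step narrower than perfect) the quality is diminished.
This 3–7 tritone is the characteristic tension at the heart of the dominant sound.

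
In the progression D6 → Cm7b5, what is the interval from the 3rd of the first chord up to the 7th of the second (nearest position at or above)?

diminished fourth

The 3rd of D6 is F♯; the 7th of Cm7b5 is B♭.
From F♯ to B♭: 4 semitones over a fourth = diminished.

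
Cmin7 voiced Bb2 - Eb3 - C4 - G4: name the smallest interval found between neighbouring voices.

Adjacent intervals: Bb2→Eb3 = perfect fourth; Eb3→C4 = major sixth; C4→G4 = perfect fifth.
The smallest is Bb2 to Eb3, a perfect fourth (5 semitones).

P4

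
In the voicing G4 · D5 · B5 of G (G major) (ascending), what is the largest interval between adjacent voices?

M6

Adjacent intervals: G4→D5 = perfect fifth; D5→B5 = major sixth.
The largest is D5 to B5, a major sixth (9 semitones).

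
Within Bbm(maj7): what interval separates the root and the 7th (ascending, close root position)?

M7

Bbm(maj7) (Bb minor-major seventh) is spelled Bb–Db–F–A.
Root = Bb; 7th = A.
Counting 7 letters and 11 half steps from Bb gives a major seventh.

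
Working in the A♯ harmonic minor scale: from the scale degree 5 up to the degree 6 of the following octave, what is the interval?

m9

The scale runs A♯ B♯ C♯ D♯ E♯ F♯ G𝄪.
That puts E♯ below F♯.
From E♯ to F♯: 13 semitones over a ninth = minor.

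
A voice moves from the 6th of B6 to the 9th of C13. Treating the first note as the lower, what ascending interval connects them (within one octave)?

The 6th of B6 is G♯; the 9th of C13 is D.
G♯ up to D is 6 semitones, a half step narrower than a perfect fifth, so the interval is diminished.

d5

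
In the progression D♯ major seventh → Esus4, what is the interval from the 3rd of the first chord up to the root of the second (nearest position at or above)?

D♯ major seventh has F𝄪 as its 3rd, and Esus4 has E as its root.
F𝄪 up to E is 9 semitones, a whole step narrower than a major seventh, so the interval is diminished.

d7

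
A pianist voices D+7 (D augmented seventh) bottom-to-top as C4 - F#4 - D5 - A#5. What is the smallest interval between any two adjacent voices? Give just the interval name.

Adjacent intervals: C4→F#4 = augmented fourth; F#4→D5 = minor sixth; D5→A#5 = augmented fifth.
The smallest is C4 to F#4, an augmented fourth (6 semitones).

augmented 4th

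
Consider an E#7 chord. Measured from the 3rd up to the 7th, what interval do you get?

The chord tones of E# dominant seventh are E# G## B# D#.
3rd = G##; 7th = D#.
From G## to D#: 6 semitones over a fifth = diminished.

diminished fifth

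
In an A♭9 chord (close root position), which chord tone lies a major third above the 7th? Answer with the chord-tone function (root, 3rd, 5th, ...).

9th

A♭9 is spelled A♭ C E♭ G♭ B♭.
The 7th is G♭. A major third above G♭ is B♭.
B♭ is the chord's 9th.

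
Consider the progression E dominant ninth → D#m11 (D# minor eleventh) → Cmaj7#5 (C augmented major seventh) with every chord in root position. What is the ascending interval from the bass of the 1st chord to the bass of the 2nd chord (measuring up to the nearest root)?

major seventh

The roots are E and D#.
From E to D# is 11 semitones, exactly the major seventh.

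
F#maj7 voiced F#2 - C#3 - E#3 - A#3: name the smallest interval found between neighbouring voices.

major third

Adjacent intervals: F#2→C#3 = perfect fifth; C#3→E#3 = major third; E#3→A#3 = perfect fourth.
The smallest is C#3 to E#3, a major third (4 semitones).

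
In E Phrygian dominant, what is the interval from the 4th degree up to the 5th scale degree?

major 2nd

Spelling E Phrygian dominant: E F G# A B C D.
So we need the interval from A up to B.
Counting 2 letters and 2 half steps from A gives a major second.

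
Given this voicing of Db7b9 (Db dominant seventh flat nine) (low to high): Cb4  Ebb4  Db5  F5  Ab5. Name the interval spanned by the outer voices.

M13

The outer voices are Cb4 and Ab5.
From Cb to Ab is 21 semitones, exactly the major thirteenth.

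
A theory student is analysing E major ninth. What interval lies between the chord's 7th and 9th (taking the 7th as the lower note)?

The chord tones of Emaj9 are E–G#–B–D#–F#.
That puts D# below F#.
3 letter names make it a third; at 3 semitones (a half step narrower than major) the quality is minor.

minor third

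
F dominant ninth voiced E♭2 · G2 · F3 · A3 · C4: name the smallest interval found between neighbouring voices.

minor 3rd

Adjacent intervals: E♭2→G2 = major third; G2→F3 = minor seventh; F3→A3 = major third; A3→C4 = minor third.
The smallest is A3 to C4, a minor third (3 semitones).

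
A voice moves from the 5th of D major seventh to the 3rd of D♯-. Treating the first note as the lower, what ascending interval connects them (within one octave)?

D major seventh has A as its 5th, and D♯- has F♯ as its 3rd.
Counting 6 letters and 9 half steps from A gives a major sixth.

major sixth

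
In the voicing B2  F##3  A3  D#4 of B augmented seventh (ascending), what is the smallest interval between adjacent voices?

Adjacent intervals: B2→F##3 = augmented fifth; F##3→A3 = diminished third; A3→D#4 = augmented fourth.
The smallest is F##3 to A3, a diminished third (2 semitones).

diminished third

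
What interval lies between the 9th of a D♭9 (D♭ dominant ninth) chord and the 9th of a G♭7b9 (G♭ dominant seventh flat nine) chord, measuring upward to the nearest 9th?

diminished 4th

D♭9 (D♭ dominant ninth) has E♭ as its 9th, and G♭7b9 (G♭ dominant seventh flat nine) has A𝄫 as its 9th.
E♭ up to A𝄫 is 4 semitones, a half step narrower than a perfect fourth, so the interval is diminished.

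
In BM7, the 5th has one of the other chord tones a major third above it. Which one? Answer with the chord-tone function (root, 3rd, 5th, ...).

Bmaj7: B-D#-F#-A#.
The 5th is F#. A major third above F# is A#.
A# is the chord's 7th.

7th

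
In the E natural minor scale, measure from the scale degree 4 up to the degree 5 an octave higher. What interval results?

E natural minor: E F# G A B C D.
That puts A below B.
A up to B spans 9 letter names and 14 semitones — a major ninth.

major 9th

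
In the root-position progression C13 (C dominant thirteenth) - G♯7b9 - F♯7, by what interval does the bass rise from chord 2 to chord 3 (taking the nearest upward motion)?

minor 7th

The roots are G♯ and F♯.
From G♯ to F♯: 10 semitones over a seventh = minor.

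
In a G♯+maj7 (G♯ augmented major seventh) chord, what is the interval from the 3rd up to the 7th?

G♯maj7#5 (G♯ augmented major seventh) is spelled G♯-B♯-D𝄪-F𝄪.
That puts B♯ below F𝄪.
Counting 5 letters and 7 half steps from B♯ gives a perfect fifth.

perfect fifth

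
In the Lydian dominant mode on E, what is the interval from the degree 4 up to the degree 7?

diminished 4th

E lydian dominant: E F# G# A# B C# D.
Degree 4 = A#; 7th scale degree = D.
A# up to D is 4 semitones, a half step narrower than a perfect fourth, so the interval is diminished.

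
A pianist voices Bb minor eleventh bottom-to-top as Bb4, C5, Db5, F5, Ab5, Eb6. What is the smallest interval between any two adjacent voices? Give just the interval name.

Adjacent intervals: Bb4→C5 = major second; C5→Db5 = minor second; Db5→F5 = major third; F5→Ab5 = minor third; Ab5→Eb6 = perfect fifth.
The smallest is C5 to Db5, a minor second (1 semitone).

minor 2nd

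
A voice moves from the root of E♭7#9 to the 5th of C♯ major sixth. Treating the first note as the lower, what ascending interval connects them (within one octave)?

The root of E♭7#9 is E♭; the 5th of C♯ major sixth is G♯.
E♭ up to G♯ is 5 semitones, a half step wider than a major third, so the interval is augmented.

A3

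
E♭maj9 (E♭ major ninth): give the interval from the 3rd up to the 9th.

minor seventh

E♭maj9: E♭ G B♭ D F.
The 3rd is G and the 9th is F.
From G to F: 10 semitones over a seventh = minor.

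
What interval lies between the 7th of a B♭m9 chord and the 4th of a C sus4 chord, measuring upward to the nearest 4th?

The 7th of B♭m9 is A♭; the 4th of C sus4 is F.
A♭ up to F spans 6 letter names and 9 semitones — a major sixth.

major sixth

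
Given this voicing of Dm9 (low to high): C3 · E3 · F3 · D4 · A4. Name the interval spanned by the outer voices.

The outer voices are C3 and A4.
From C to A is 21 semitones, exactly the major thirteenth.

major 13th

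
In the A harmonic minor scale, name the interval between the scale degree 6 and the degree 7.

augmented second

Spelling the A harmonic minor scale: A B C D E F G♯.
Scale degree 6 = F; 7th degree = G♯.
2 letter names make it a second; at 3 semitones (a half step wider than major) the quality is augmented.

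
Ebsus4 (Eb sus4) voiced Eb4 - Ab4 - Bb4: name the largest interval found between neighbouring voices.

perfect fourth

Adjacent intervals: Eb4→Ab4 = perfect fourth; Ab4→Bb4 = major second.
The largest is Eb4 to Ab4, a perfect fourth (5 semitones).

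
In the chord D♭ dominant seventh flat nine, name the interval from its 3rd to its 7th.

diminished fifth

D♭ dominant seventh flat nine is spelled D♭–F–A♭–C♭–E𝄫.
3rd = F; 7th = C♭.
5 letter names make it a fifth; at 6 semitones (a half step narrower than perfect) the quality is diminished.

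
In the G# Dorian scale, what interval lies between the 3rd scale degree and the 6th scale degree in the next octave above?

augmented eleventh

Spelling the G# Dorian scale: G# A# B C# D# E# F#.
So we need the interval from B up to E#.
11 letter names make it an eleventh; at 18 semitones (a half step wider than perfect) the quality is augmented.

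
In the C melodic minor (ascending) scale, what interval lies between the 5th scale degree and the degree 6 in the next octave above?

M9

Spelling the C melodic minor (ascending) scale: C D Eb F G A B.
The 5th scale degree is G and the 6th scale degree (up an octave) is A.
Counting 9 letters and 14 half steps from G gives a major ninth.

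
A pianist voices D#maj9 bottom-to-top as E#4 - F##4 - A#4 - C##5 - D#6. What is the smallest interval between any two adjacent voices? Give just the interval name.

Adjacent intervals: E#4→F##4 = major second; F##4→A#4 = minor third; A#4→C##5 = major third; C##5→D#6 = minor ninth.
The smallest is E#4 to F##4, a major second (2 semitones).

major second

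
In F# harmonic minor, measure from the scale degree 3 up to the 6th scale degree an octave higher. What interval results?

perfect eleventh

The scale runs F# G# A B C# D E#.
So we need the interval from A up to D.
From A to D is 17 semitones, exactly the perfect eleventh.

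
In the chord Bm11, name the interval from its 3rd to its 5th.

major third

B minor eleventh is spelled B D F# A C# E.
3rd = D; 5th = F#.
Counting 3 letters and 4 half steps from D gives a major third.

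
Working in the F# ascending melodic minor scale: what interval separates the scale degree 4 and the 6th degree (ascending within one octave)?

The scale runs F# G# A B C# D# E#.
Scale degree 4 = B; 6th scale degree = D#.
B up to D# spans 3 letter names and 4 semitones — a major third.

major third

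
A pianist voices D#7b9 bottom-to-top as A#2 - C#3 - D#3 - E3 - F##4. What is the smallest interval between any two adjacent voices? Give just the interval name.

minor second

Adjacent intervals: A#2→C#3 = minor third; C#3→D#3 = major second; D#3→E3 = minor second; E3→F##4 = augmented ninth.
The smallest is D#3 to E3, a minor second (1 semitone).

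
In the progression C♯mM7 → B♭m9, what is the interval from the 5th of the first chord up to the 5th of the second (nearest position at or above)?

diminished seventh

The 5th of C♯mM7 is G♯; the 5th of B♭m9 is F.
From G♯ to F: 9 semitones over a seventh = diminished.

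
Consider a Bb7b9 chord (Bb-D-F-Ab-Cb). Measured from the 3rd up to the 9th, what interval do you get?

So we need the interval from D up to Cb.
7 letter names make it a seventh; at 9 semitones (a whole step narrower than major) the quality is diminished.

diminished 7th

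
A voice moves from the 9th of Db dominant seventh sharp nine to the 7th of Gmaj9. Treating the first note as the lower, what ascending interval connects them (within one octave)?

Db dominant seventh sharp nine has E as its 9th, and Gmaj9 has F# as its 7th.
E up to F# spans 2 letter names and 2 semitones — a major second.

major second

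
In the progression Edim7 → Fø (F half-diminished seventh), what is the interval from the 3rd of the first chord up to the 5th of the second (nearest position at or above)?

Edim7 has G as its 3rd, and Fø (F half-diminished seventh) has C♭ as its 5th.
G up to C♭ is 4 semitones, a half step narrower than a perfect fourth, so the interval is diminished.

diminished 4th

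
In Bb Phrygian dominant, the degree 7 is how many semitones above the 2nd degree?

The scale is Bb Cb D Eb F Gb Ab.
Cb up to Ab is a major sixth — 9 semitones.

9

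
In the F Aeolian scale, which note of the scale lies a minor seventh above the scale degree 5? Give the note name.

Bb

The scale is F G Ab Bb C Db Eb.
The scale degree 5 is C; a minor seventh above that is Bb — scale degree 4.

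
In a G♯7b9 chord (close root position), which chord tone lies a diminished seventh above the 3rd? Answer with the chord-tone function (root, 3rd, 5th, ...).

9th

Spelling the chord: G♯–B♯–D♯–F♯–A.
The 3rd is B♯. A diminished seventh above B♯ is A.
A is the chord's 9th.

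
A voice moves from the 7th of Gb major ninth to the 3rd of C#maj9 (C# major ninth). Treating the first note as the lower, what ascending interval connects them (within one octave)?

The 7th of Gb major ninth is F; the 3rd of C#maj9 (C# major ninth) is E#.
7 letter names make it a seventh; at 12 semitones (a half step wider than major) the quality is augmented.

augmented seventh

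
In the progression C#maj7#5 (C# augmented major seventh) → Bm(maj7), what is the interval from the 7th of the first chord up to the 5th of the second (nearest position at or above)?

The 7th of C#maj7#5 (C# augmented major seventh) is B#; the 5th of Bm(maj7) is F#.
From B# to F#: 6 semitones over a fifth = diminished.

diminished fifth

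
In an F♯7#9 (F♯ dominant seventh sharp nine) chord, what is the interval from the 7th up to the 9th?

Spelling the chord: F♯, A♯, C♯, E, G𝄪.
That puts E below G𝄪.
E up to G𝄪 is 5 semitones, a half step wider than a major third, so the interval is augmented.

augmented 3rd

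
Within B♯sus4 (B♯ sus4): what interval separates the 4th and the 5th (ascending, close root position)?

major second

B♯ sus4 is spelled B♯ E♯ F𝄪.
That puts E♯ below F𝄪.
From E♯ to F𝄪 is 2 semitones, exactly the major second.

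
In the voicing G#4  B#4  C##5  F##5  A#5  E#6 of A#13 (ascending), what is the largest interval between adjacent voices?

perfect 5th

Adjacent intervals: G#4→B#4 = major third; B#4→C##5 = major second; C##5→F##5 = perfect fourth; F##5→A#5 = minor third; A#5→E#6 = perfect fifth.
The largest is A#5 to E#6, a perfect fifth (7 semitones).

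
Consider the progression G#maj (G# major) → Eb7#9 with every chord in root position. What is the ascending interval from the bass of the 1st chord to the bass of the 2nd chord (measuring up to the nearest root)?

diminished sixth

The roots are G# and Eb.
From G# to Eb: 7 semitones over a sixth = diminished.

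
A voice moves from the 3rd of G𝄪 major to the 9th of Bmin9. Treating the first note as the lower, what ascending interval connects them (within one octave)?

G𝄪 major has B𝄪 as its 3rd, and Bmin9 has C♯ as its 9th.
From B𝄪 to C♯: 0 semitones over a second = diminished.

diminished 2nd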